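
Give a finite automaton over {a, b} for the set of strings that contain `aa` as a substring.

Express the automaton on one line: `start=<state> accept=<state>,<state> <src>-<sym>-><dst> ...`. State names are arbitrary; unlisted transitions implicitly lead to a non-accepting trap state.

start=S0 accept=S2 S0-a->S1 S0-b->S0 S1-a->S2 S1-b->S0 S2-a->S2 S2-b->S2

Track how much of `aa` has been matched so far: state S0 is no progress, S2 is the absorbing accept state reached once `aa` has occurred. Intermediate states record partial matches; on a mismatch, fall back to the longest reusable overlap.
With 3 states:
        a   b  
>  S0   S1  S0 
   S1   S2  S0 
 * S2   S2  S2 
(> = start, * = accepting)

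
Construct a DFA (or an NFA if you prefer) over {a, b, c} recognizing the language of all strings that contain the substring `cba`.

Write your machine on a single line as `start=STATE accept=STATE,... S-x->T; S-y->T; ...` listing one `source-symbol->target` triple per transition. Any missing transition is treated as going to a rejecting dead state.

start=S0; accept=S3; S0-a->S0; S0-b->S0; S0-c->S1; S1-a->S0; S1-b->S2; S1-c->S1; S2-a->S3; S2-b->S0; S2-c->S1; S3-a->S3; S3-b->S3; S3-c->S3

Track how much of `cba` has been matched so far: state S0 is no progress, S3 is the absorbing accept state reached once `cba` has occurred. Intermediate states record partial matches; on a mismatch, fall back to the longest reusable overlap.
A 4-state machine:
        a   b   c  
>  S0   S0  S0  S1 
   S1   S0  S2  S1 
   S2   S3  S0  S1 
 * S3   S3  S3  S3 
(> = start, * = accepting)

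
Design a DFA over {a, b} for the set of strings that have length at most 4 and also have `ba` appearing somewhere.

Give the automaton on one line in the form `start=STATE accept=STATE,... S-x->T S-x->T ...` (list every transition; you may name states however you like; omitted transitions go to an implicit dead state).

Build one automaton per condition and run them in lockstep. One (6 states) tracks the input length, saturating at 5; the other (3 states) tracks whether and how much of `ba` has been seen. Each combined state is a pair, one component from each; accept when both components accept. Minimizing collapses redundant product states.
A 10-state machine:
        a   b  
>  q0   q1  q2 
   q1   q3  q4 
   q2   q5  q4 
   q3   q6  q7 
   q4   q8  q7 
 * q5   q8  q8 
   q6   q6  q6 
   q7   q9  q6 
 * q8   q9  q9 
 * q9   q6  q6 
(> = start, * = accepting)

start=q0 accept=q5,q8,q9 q0-a->q1 q0-b->q2 q1-a->q3 q1-b->q4 q2-a->q5 q2-b->q4 q3-a->q6 q3-b->q7 q4-a->q8 q4-b->q7 q5-a->q8 q5-b->q8 q6-a->q6 q6-b->q6 q7-a->q9 q7-b->q6 q8-a->q9 q8-b->q9 q9-a->q6 q9-b->q6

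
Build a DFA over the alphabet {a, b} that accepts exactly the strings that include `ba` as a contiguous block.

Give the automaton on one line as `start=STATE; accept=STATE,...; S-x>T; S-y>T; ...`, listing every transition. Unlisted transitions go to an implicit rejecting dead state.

start=q0; accept=q2; q0-a>q0; q0-b>q1; q1-a>q2; q1-b>q1; q2-a>q2; q2-b>q2

Track how much of `ba` has been matched so far: state q0 is no progress, q2 is the absorbing accept state reached once `ba` has occurred. Intermediate states record partial matches; on a mismatch, fall back to the longest reusable overlap.
3 states suffice.
        a   b  
>  q0   q0  q1 
   q1   q2  q1 
 * q2   q2  q2 
(> = start, * = accepting)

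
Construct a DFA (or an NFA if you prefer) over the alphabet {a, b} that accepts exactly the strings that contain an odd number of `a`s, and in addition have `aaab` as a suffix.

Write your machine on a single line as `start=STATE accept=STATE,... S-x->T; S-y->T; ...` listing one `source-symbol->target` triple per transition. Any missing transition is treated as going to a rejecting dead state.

Run two small machines in parallel and take their product. The first has 2 states tracking the count of `a`s modulo 2; the second has 5 states tracking how much of the suffix `aaab` has currently been matched. A product state is a pair (one from each), accepting exactly when both do. Minimizing collapses redundant product states.
        a   b  
>  q0   q1  q0 
   q1   q2  q3 
   q2   q4  q0 
   q3   q0  q3 
   q4   q2  q5 
 * q5   q0  q3 
(> = start, * = accepting)

start=q0; accept=q5; q0-a->q1; q0-b->q0; q1-a->q2; q1-b->q3; q2-a->q4; q2-b->q0; q3-a->q0; q3-b->q3; q4-a->q2; q4-b->q5; q5-a->q0; q5-b->q3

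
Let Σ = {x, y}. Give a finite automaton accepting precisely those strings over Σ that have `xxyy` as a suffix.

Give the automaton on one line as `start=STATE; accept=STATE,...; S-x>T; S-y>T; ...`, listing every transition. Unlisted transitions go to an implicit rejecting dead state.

start=q0; accept=q4; q0-x>q1; q0-y>q0; q1-x>q2; q1-y>q0; q2-x>q2; q2-y>q3; q3-x>q1; q3-y>q4; q4-x>q1; q4-y>q0

Remember how much of `xxyy` the current input suffix matches. State q0 means no match yet; q1 means the last symbol is `x`; q2 means the last 2 symbols are `xx`; q3 means the last 3 symbols are `xxy`; q4 means the last 4 symbols are `xxyy`. Only q4 accepts. On a mismatch, fall back to the longest proper suffix that is still a prefix of `xxyy`.
With 5 states:
        x   y  
>  q0   q1  q0 
   q1   q2  q0 
   q2   q2  q3 
   q3   q1  q4 
 * q4   q1  q0 
(> = start, * = accepting)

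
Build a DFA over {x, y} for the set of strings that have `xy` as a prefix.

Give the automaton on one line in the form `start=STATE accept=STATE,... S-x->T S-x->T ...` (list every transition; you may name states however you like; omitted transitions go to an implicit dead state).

start=q0 accept=q2 q0-x->q1 q0-y->q3 q1-x->q3 q1-y->q2 q2-x->q2 q2-y->q2 q3-x->q3 q3-y->q3

Walk along `xy` while the input agrees: from q0 take `x` to q1, and so on. Any deviation drops to the rejecting sink q3. Once q2 is reached the prefix is confirmed and every continuation is accepted.
A 4-state machine:
        x   y  
>  q0   q1  q3 
   q1   q3  q2 
 * q2   q2  q2 
   q3   q3  q3 
(> = start, * = accepting)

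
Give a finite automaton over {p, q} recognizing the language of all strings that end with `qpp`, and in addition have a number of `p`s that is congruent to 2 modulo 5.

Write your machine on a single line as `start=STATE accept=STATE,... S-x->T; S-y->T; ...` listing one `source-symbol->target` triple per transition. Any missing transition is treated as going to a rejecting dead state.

Build one automaton per condition and run them in lockstep. One (4 states) tracks how much of the suffix `qpp` has currently been matched; the other (5 states) tracks the count of `p`s modulo 5. Each combined state is a pair, one component from each; accept when both components accept. After merging equivalent states the machine shrinks.
        p   q  
>  s0   s1  s2 
   s1   s3  s1 
   s2   s4  s2 
   s3   s5  s3 
   s4   s6  s1 
   s5   s7  s5 
 * s6   s5  s3 
   s7   s0  s7 
(> = start, * = accepting)

start=s0; accept=s6; s0-p->s1; s0-q->s2; s1-p->s3; s1-q->s1; s2-p->s4; s2-q->s2; s3-p->s5; s3-q->s3; s4-p->s6; s4-q->s1; s5-p->s7; s5-q->s5; s6-p->s5; s6-q->s3; s7-p->s0; s7-q->s7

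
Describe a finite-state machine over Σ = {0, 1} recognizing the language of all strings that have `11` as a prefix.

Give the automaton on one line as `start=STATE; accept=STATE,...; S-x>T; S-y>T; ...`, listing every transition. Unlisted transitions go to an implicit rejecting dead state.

Walk along `11` while the input agrees: from q0 take `1` to q1, and so on. Any deviation drops to the rejecting sink q3. Once q2 is reached the prefix is confirmed and every continuation is accepted.
With 4 states:
        0   1  
>  q0   q3  q1 
   q1   q3  q2 
 * q2   q2  q2 
   q3   q3  q3 
(> = start, * = accepting)

start=q0; accept=q2; q0-0>q3; q0-1>q1; q1-0>q3; q1-1>q2; q2-0>q2; q2-1>q2; q3-0>q3; q3-1>q3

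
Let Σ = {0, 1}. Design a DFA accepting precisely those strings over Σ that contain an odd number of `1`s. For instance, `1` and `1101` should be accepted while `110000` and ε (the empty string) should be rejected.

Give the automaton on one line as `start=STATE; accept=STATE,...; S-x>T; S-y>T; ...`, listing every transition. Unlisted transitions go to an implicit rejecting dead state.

start=A; accept=B; A-0>A; A-1>B; B-0>B; B-1>A

The only thing that matters is how many `1`s have appeared, reduced mod 2. Use one state per residue: A for 0, …, B for 1. Reading `1` moves to the next residue; anything else stays put. B is accepting.
2 states suffice.
       0  1 
>  A   A  B 
 * B   B  A 
(> = start, * = accepting)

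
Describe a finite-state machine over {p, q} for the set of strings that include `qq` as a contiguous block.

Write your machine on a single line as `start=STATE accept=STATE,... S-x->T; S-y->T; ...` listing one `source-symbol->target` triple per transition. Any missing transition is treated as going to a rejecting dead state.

start=S0; accept=S2; S0-p->S0; S0-q->S1; S1-p->S0; S1-q->S2; S2-p->S2; S2-q->S2

Track how much of `qq` has been matched so far: state S0 is no progress, S2 is the absorbing accept state reached once `qq` has occurred. Intermediate states record partial matches; on a mismatch, fall back to the longest reusable overlap.
A 3-state machine:
        p   q  
>  S0   S0  S1 
   S1   S0  S2 
 * S2   S2  S2 
(> = start, * = accepting)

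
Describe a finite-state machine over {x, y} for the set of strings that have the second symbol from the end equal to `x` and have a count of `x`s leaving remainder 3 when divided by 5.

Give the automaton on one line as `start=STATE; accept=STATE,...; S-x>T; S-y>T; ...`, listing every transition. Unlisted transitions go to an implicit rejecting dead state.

Handle the two conditions separately and then intersect. The first has 7 states tracking the last 2 symbols read; the second has 5 states tracking the count of `x`s modulo 5. A product state is a pair (one from each), accepting exactly when both do.
With 23 states:
          x    y  
>  q0     q1   q2 
   q1     q3   q4 
   q2     q5   q6 
   q3     q7   q8 
   q4     q9  q10 
   q5     q3   q4 
   q6     q5   q6 
 * q7    q11  q12 
   q8    q13  q14 
   q9     q7   q8 
   q10    q9  q10 
   q11   q15  q16 
 * q12   q17  q18 
   q13   q11  q12 
   q14   q13  q14 
   q15   q19  q20 
   q16   q21  q22 
   q17   q15  q16 
   q18   q17  q18 
   q19    q3   q4 
   q20    q5   q6 
   q21   q19  q20 
   q22   q21  q22 
(> = start, * = accepting)

start=q0; accept=q7,q12; q0-x>q1; q0-y>q2; q1-x>q3; q1-y>q4; q2-x>q5; q2-y>q6; q3-x>q7; q3-y>q8; q4-x>q9; q4-y>q10; q5-x>q3; q5-y>q4; q6-x>q5; q6-y>q6; q7-x>q11; q7-y>q12; q8-x>q13; q8-y>q14; q9-x>q7; q9-y>q8; q10-x>q9; q10-y>q10; q11-x>q15; q11-y>q16; q12-x>q17; q12-y>q18; q13-x>q11; q13-y>q12; q14-x>q13; q14-y>q14; q15-x>q19; q15-y>q20; q16-x>q21; q16-y>q22; q17-x>q15; q17-y>q16; q18-x>q17; q18-y>q18; q19-x>q3; q19-y>q4; q20-x>q5; q20-y>q6; q21-x>q19; q21-y>q20; q22-x>q21; q22-y>q22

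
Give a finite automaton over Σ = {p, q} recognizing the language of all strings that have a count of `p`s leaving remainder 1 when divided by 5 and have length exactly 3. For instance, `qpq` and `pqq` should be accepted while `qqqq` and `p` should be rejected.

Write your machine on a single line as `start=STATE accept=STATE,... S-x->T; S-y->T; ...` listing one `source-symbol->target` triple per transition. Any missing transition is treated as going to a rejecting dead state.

start=A; accept=G; A-p->B; A-q->C; B-p->D; B-q->E; C-p->E; C-q->F; D-p->D; D-q->D; E-p->D; E-q->G; F-p->G; F-q->D; G-p->D; G-q->D

Build one automaton per condition and run them in lockstep. The first has 5 states tracking the count of `p`s modulo 5; the second has 5 states tracking the input length, saturating at 4. A product state is a pair (one from each), accepting exactly when both do. After merging equivalent states the machine shrinks.
With 7 states:
       p  q 
>  A   B  C 
   B   D  E 
   C   E  F 
   D   D  D 
   E   D  G 
   F   G  D 
 * G   D  D 
(> = start, * = accepting)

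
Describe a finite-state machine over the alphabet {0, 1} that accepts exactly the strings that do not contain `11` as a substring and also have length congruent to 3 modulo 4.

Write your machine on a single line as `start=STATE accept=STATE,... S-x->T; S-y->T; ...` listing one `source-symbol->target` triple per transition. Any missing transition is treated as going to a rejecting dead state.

Run two small machines in parallel and take their product. One (3 states) tracks partial matches of the forbidden pattern `11`; the other (4 states) tracks the input length modulo 4. Each combined state is a pair, one component from each; accept when both components accept.
With 12 states:
          0    1  
>  q0     q1   q2 
   q1     q3   q4 
   q2     q3   q5 
   q3     q6   q7 
   q4     q6   q8 
   q5     q8   q8 
 * q6     q0   q9 
 * q7     q0  q10 
   q8    q10  q10 
   q9     q1  q11 
   q10   q11  q11 
   q11    q5   q5 
(> = start, * = accepting)

start=q0; accept=q6,q7; q0-0->q1; q0-1->q2; q1-0->q3; q1-1->q4; q2-0->q3; q2-1->q5; q3-0->q6; q3-1->q7; q4-0->q6; q4-1->q8; q5-0->q8; q5-1->q8; q6-0->q0; q6-1->q9; q7-0->q0; q7-1->q10; q8-0->q10; q8-1->q10; q9-0->q1; q9-1->q11; q10-0->q11; q10-1->q11; q11-0->q5; q11-1->q5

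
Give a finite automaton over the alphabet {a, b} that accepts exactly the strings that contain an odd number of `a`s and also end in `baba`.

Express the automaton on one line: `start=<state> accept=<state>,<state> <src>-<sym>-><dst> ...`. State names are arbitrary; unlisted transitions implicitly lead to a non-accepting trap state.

Run two small machines in parallel and take their product. The first has 2 states tracking the count of `a`s modulo 2; the second has 5 states tracking how much of the suffix `baba` has currently been matched. A product state is a pair (one from each), accepting exactly when both do. Equivalent product states are then merged.
6 states suffice.
        a   b  
>  s0   s1  s0 
   s1   s0  s2 
   s2   s3  s2 
   s3   s1  s4 
   s4   s5  s0 
 * s5   s0  s2 
(> = start, * = accepting)

start=s0 accept=s5 s0-a->s1 s0-b->s0 s1-a->s0 s1-b->s2 s2-a->s3 s2-b->s2 s3-a->s1 s3-b->s4 s4-a->s5 s4-b->s0 s5-a->s0 s5-b->s2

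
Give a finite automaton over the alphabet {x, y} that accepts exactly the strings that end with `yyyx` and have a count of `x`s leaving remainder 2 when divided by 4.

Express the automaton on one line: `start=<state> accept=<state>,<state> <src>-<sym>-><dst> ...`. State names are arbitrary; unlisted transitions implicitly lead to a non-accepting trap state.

Handle the two conditions separately and then intersect. One (5 states) tracks how much of the suffix `yyyx` has currently been matched; the other (4 states) tracks the count of `x`s modulo 4. Each combined state is a pair, one component from each; accept when both components accept.
20 states suffice.
       x  y 
>  A   B  C 
   B   D  E 
   C   B  F 
   D   G  H 
   E   D  I 
   F   B  J 
   G   A  K 
   H   G  L 
   I   D  M 
   J   N  J 
   K   A  O 
   L   G  P 
   M   Q  M 
   N   D  E 
   O   A  R 
   P   S  P 
 * Q   G  H 
   R   T  R 
   S   A  K 
   T   B  C 
(> = start, * = accepting)

start=A accept=Q A-x->B A-y->C B-x->D B-y->E C-x->B C-y->F D-x->G D-y->H E-x->D E-y->I F-x->B F-y->J G-x->A G-y->K H-x->G H-y->L I-x->D I-y->M J-x->N J-y->J K-x->A K-y->O L-x->G L-y->P M-x->Q M-y->M N-x->D N-y->E O-x->A O-y->R P-x->S P-y->P Q-x->G Q-y->H R-x->T R-y->R S-x->A S-y->K T-x->B T-y->C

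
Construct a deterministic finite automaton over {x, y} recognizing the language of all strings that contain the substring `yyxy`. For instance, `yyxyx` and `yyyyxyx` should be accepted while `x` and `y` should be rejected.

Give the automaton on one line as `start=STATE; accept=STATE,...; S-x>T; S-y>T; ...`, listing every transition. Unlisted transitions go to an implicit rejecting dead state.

start=S0; accept=S4; S0-x>S0; S0-y>S1; S1-x>S0; S1-y>S2; S2-x>S3; S2-y>S2; S3-x>S0; S3-y>S4; S4-x>S4; S4-y>S4

Track how much of `yyxy` has been matched so far: state S0 is no progress, S4 is the absorbing accept state reached once `yyxy` has occurred. Intermediate states record partial matches; on a mismatch, fall back to the longest reusable overlap.
With 5 states:
        x   y  
>  S0   S0  S1 
   S1   S0  S2 
   S2   S3  S2 
   S3   S0  S4 
 * S4   S4  S4 
(> = start, * = accepting)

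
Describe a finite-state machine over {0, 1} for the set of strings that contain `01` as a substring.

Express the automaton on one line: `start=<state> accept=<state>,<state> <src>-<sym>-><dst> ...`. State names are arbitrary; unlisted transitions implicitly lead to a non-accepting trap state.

States s0..s1 record the length of the longest prefix of `01` that matches the current input suffix. Reaching s2 means `01` has been seen, and we stay there forever. Accept from s2.
3 states suffice.
        0   1  
>  s0   s1  s0 
   s1   s1  s2 
 * s2   s2  s2 
(> = start, * = accepting)

start=s0 accept=s2 s0-0->s1 s0-1->s0 s1-0->s1 s1-1->s2 s2-0->s2 s2-1->s2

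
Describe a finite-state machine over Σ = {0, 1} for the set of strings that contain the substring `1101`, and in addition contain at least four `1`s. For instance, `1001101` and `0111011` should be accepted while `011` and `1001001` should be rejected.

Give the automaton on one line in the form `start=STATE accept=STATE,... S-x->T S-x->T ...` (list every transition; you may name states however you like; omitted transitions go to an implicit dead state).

start=q0 accept=q9 q0-0->q0 q0-1->q1 q1-0->q2 q1-1->q3 q2-0->q2 q2-1->q4 q3-0->q5 q3-1->q6 q4-0->q2 q4-1->q6 q5-0->q2 q5-1->q7 q6-0->q8 q6-1->q6 q7-0->q7 q7-1->q9 q8-0->q2 q8-1->q9 q9-0->q9 q9-1->q9

Handle the two conditions separately and then intersect. One (5 states) tracks whether and how much of `1101` has been seen; the other (6 states) tracks the count of `1`s, saturating at 5. Each combined state is a pair, one component from each; accept when both components accept. After merging equivalent states the machine shrinks.
A 10-state machine:
        0   1  
>  q0   q0  q1 
   q1   q2  q3 
   q2   q2  q4 
   q3   q5  q6 
   q4   q2  q6 
   q5   q2  q7 
   q6   q8  q6 
   q7   q7  q9 
   q8   q2  q9 
 * q9   q9  q9 
(> = start, * = accepting)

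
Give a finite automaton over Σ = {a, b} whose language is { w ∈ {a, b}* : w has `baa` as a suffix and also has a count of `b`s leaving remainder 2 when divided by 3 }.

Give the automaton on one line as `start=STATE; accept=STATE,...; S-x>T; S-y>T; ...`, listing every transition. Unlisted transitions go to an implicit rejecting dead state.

start=q0; accept=q4; q0-a>q0; q0-b>q1; q1-a>q1; q1-b>q2; q2-a>q3; q2-b>q0; q3-a>q4; q3-b>q0; q4-a>q5; q4-b>q0; q5-a>q5; q5-b>q0

Run two small machines in parallel and take their product. The first has 4 states tracking how much of the suffix `baa` has currently been matched; the second has 3 states tracking the count of `b`s modulo 3. A product state is a pair (one from each), accepting exactly when both do. Equivalent product states are then merged.
        a   b  
>  q0   q0  q1 
   q1   q1  q2 
   q2   q3  q0 
   q3   q4  q0 
 * q4   q5  q0 
   q5   q5  q0 
(> = start, * = accepting)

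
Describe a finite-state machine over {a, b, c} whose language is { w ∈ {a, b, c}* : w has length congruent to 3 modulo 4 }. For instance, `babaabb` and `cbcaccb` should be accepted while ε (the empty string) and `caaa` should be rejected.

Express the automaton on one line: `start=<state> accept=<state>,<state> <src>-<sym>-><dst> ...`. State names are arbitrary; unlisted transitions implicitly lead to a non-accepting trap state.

Only the length mod 4 matters, so use a 4-cycle: from any state, every input symbol moves to the next state, wrapping q3 back to q0. Mark q3 accepting.
With 4 states:
        a   b   c  
>  q0   q1  q1  q1 
   q1   q2  q2  q2 
   q2   q3  q3  q3 
 * q3   q0  q0  q0 
(> = start, * = accepting)

start=q0 accept=q3 q0-a->q1 q0-b->q1 q0-c->q1 q1-a->q2 q1-b->q2 q1-c->q2 q2-a->q3 q2-b->q3 q2-c->q3 q3-a->q0 q3-b->q0 q3-c->q0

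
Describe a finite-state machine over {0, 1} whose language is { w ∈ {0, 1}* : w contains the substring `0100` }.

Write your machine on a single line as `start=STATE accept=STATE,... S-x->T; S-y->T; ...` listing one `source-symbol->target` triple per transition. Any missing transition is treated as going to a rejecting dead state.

start=q0; accept=q4; q0-0->q1; q0-1->q0; q1-0->q1; q1-1->q2; q2-0->q3; q2-1->q0; q3-0->q4; q3-1->q2; q4-0->q4; q4-1->q4

States q0..q3 record the length of the longest prefix of `0100` that matches the current input suffix. Reaching q4 means `0100` has been seen, and we stay there forever. Accept from q4.
With 5 states:
        0   1  
>  q0   q1  q0 
   q1   q1  q2 
   q2   q3  q0 
   q3   q4  q2 
 * q4   q4  q4 
(> = start, * = accepting)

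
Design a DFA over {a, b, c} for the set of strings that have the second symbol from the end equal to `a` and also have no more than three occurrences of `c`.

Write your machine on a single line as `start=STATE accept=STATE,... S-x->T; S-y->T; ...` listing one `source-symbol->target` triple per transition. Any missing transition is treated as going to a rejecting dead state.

Build one automaton per condition and run them in lockstep. One (13 states) tracks the last 2 symbols read; the other (5 states) tracks the count of `c`s, saturating at 4. Each combined state is a pair, one component from each; accept when both components accept. Equivalent product states are then merged.
A 17-state machine:
          a    b    c  
>  q0     q1   q0   q2 
   q1     q3   q4   q5 
   q2     q6   q2   q7 
 * q3     q3   q4   q5 
 * q4     q1   q0   q2 
 * q5     q6   q2   q7 
   q6     q8   q5   q9 
   q7    q10   q7  q11 
 * q8     q8   q5   q9 
 * q9    q10   q7  q11 
   q10   q12   q9  q13 
   q11   q14  q11  q15 
 * q12   q12   q9  q13 
 * q13   q14  q11  q15 
   q14   q16  q13  q15 
   q15   q15  q15  q15 
 * q16   q16  q13  q15 
(> = start, * = accepting)

start=q0; accept=q3,q4,q5,q8,q9,q12,q13,q16; q0-a->q1; q0-b->q0; q0-c->q2; q1-a->q3; q1-b->q4; q1-c->q5; q2-a->q6; q2-b->q2; q2-c->q7; q3-a->q3; q3-b->q4; q3-c->q5; q4-a->q1; q4-b->q0; q4-c->q2; q5-a->q6; q5-b->q2; q5-c->q7; q6-a->q8; q6-b->q5; q6-c->q9; q7-a->q10; q7-b->q7; q7-c->q11; q8-a->q8; q8-b->q5; q8-c->q9; q9-a->q10; q9-b->q7; q9-c->q11; q10-a->q12; q10-b->q9; q10-c->q13; q11-a->q14; q11-b->q11; q11-c->q15; q12-a->q12; q12-b->q9; q12-c->q13; q13-a->q14; q13-b->q11; q13-c->q15; q14-a->q16; q14-b->q13; q14-c->q15; q15-a->q15; q15-b->q15; q15-c->q15; q16-a->q16; q16-b->q13; q16-c->q15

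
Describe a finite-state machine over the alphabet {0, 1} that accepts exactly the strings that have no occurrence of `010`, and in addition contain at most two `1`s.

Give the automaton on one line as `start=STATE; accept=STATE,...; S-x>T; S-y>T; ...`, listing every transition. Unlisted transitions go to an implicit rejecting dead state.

start=A; accept=A,B,C,D,E,F,H,I; A-0>B; A-1>C; B-0>B; B-1>D; C-0>E; C-1>F; D-0>G; D-1>F; E-0>E; E-1>H; F-0>I; F-1>J; G-0>G; G-1>K; H-0>K; H-1>J; I-0>I; I-1>L; J-0>M; J-1>J; K-0>K; K-1>N; L-0>N; L-1>J; M-0>M; M-1>L; N-0>N; N-1>N

Run two small machines in parallel and take their product. The first has 4 states tracking partial matches of the forbidden pattern `010`; the second has 4 states tracking the count of `1`s, saturating at 3. A product state is a pair (one from each), accepting exactly when both do.
14 states suffice.
       0  1 
>* A   B  C 
 * B   B  D 
 * C   E  F 
 * D   G  F 
 * E   E  H 
 * F   I  J 
   G   G  K 
 * H   K  J 
 * I   I  L 
   J   M  J 
   K   K  N 
   L   N  J 
   M   M  L 
   N   N  N 
(> = start, * = accepting)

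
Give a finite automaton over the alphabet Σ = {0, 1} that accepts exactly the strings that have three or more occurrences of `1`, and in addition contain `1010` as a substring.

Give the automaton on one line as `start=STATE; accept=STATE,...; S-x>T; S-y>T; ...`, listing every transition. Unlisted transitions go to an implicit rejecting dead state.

start=A; accept=J; A-0>A; A-1>B; B-0>C; B-1>D; C-0>E; C-1>F; D-0>G; D-1>D; E-0>E; E-1>D; F-0>H; F-1>D; G-0>E; G-1>I; H-0>H; H-1>J; I-0>J; I-1>D; J-0>J; J-1>J

Build one automaton per condition and run them in lockstep. One (5 states) tracks the count of `1`s, saturating at 4; the other (5 states) tracks whether and how much of `1010` has been seen. Each combined state is a pair, one component from each; accept when both components accept. Minimizing collapses redundant product states.
10 states suffice.
       0  1 
>  A   A  B 
   B   C  D 
   C   E  F 
   D   G  D 
   E   E  D 
   F   H  D 
   G   E  I 
   H   H  J 
   I   J  D 
 * J   J  J 
(> = start, * = accepting)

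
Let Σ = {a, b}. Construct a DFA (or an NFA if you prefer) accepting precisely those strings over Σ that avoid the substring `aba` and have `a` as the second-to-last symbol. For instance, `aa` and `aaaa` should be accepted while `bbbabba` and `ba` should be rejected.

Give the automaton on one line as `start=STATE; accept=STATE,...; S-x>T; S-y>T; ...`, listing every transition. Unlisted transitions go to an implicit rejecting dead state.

start=q0; accept=q2,q3; q0-a>q1; q0-b>q0; q1-a>q2; q1-b>q3; q2-a>q2; q2-b>q3; q3-a>q4; q3-b>q0; q4-a>q4; q4-b>q4

Build one automaton per condition and run them in lockstep. The first has 4 states tracking partial matches of the forbidden pattern `aba`; the second has 7 states tracking the last 2 symbols read. A product state is a pair (one from each), accepting exactly when both do. Equivalent product states are then merged.
With 5 states:
        a   b  
>  q0   q1  q0 
   q1   q2  q3 
 * q2   q2  q3 
 * q3   q4  q0 
   q4   q4  q4 
(> = start, * = accepting)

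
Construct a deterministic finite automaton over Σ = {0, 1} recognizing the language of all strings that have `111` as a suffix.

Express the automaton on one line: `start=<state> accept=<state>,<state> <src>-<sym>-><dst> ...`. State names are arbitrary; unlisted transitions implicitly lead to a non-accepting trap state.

Let each state record the length of the longest suffix of the input read so far that is also a prefix of `111`. q1 means the last symbol is `1`; q2 means the last 2 symbols are `11`; q3 means the last 3 symbols are `111`. Accept only at q3, where the string currently ends in `111`.
        0   1  
>  q0   q0  q1 
   q1   q0  q2 
   q2   q0  q3 
 * q3   q0  q3 
(> = start, * = accepting)

start=q0 accept=q3 q0-0->q0 q0-1->q1 q1-0->q0 q1-1->q2 q2-0->q0 q2-1->q3 q3-0->q0 q3-1->q3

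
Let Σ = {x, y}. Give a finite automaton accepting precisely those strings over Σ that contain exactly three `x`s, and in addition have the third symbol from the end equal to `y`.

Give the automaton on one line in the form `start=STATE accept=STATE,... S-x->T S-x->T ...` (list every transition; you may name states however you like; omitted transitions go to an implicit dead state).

start=S0 accept=S11,S13,S14,S15 S0-x->S1 S0-y->S0 S1-x->S2 S1-y->S3 S2-x->S4 S2-y->S5 S3-x->S6 S3-y->S3 S4-x->S7 S4-y->S8 S5-x->S9 S5-y->S10 S6-x->S11 S6-y->S5 S7-x->S7 S7-y->S7 S8-x->S7 S8-y->S12 S9-x->S7 S9-y->S13 S10-x->S14 S10-y->S10 S11-x->S7 S11-y->S8 S12-x->S7 S12-y->S15 S13-x->S7 S13-y->S12 S14-x->S7 S14-y->S13 S15-x->S7 S15-y->S15

Handle the two conditions separately and then intersect. One (5 states) tracks the count of `x`s, saturating at 4; the other (15 states) tracks the last 3 symbols read. Each combined state is a pair, one component from each; accept when both components accept. Minimizing collapses redundant product states.
With 16 states:
          x    y  
>  S0     S1   S0 
   S1     S2   S3 
   S2     S4   S5 
   S3     S6   S3 
   S4     S7   S8 
   S5     S9  S10 
   S6    S11   S5 
   S7     S7   S7 
   S8     S7  S12 
   S9     S7  S13 
   S10   S14  S10 
 * S11    S7   S8 
   S12    S7  S15 
 * S13    S7  S12 
 * S14    S7  S13 
 * S15    S7  S15 
(> = start, * = accepting)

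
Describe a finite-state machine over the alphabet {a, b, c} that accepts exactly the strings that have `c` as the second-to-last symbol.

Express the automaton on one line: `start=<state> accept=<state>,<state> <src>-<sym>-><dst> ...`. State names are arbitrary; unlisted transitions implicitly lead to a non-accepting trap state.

A DFA must remember the last 2 symbols (since which symbol is second-to-last isn't known until the input ends). Use one state per possible window of the last ≤2 symbols; accept from those whose window starts with `c`.
          a    b    c  
>  s0     s1   s2   s3 
   s1     s4   s5   s6 
   s2     s7   s8   s9 
   s3    s10  s11  s12 
   s4     s4   s5   s6 
   s5     s7   s8   s9 
   s6    s10  s11  s12 
   s7     s4   s5   s6 
   s8     s7   s8   s9 
   s9    s10  s11  s12 
 * s10    s4   s5   s6 
 * s11    s7   s8   s9 
 * s12   s10  s11  s12 
(> = start, * = accepting)

start=s0 accept=s10,s11,s12 s0-a->s1 s0-b->s2 s0-c->s3 s1-a->s4 s1-b->s5 s1-c->s6 s2-a->s7 s2-b->s8 s2-c->s9 s3-a->s10 s3-b->s11 s3-c->s12 s4-a->s4 s4-b->s5 s4-c->s6 s5-a->s7 s5-b->s8 s5-c->s9 s6-a->s10 s6-b->s11 s6-c->s12 s7-a->s4 s7-b->s5 s7-c->s6 s8-a->s7 s8-b->s8 s8-c->s9 s9-a->s10 s9-b->s11 s9-c->s12 s10-a->s4 s10-b->s5 s10-c->s6 s11-a->s7 s11-b->s8 s11-c->s9 s12-a->s10 s12-b->s11 s12-c->s12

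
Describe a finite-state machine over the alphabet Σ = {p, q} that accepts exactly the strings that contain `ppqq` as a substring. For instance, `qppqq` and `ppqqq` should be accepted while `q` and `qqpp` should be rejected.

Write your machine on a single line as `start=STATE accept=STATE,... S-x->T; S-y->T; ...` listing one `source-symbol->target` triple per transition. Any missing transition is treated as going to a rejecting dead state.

start=s0; accept=s4; s0-p->s1; s0-q->s0; s1-p->s2; s1-q->s0; s2-p->s2; s2-q->s3; s3-p->s1; s3-q->s4; s4-p->s4; s4-q->s4

Track how much of `ppqq` has been matched so far: state s0 is no progress, s4 is the absorbing accept state reached once `ppqq` has occurred. Intermediate states record partial matches; on a mismatch, fall back to the longest reusable overlap.
        p   q  
>  s0   s1  s0 
   s1   s2  s0 
   s2   s2  s3 
   s3   s1  s4 
 * s4   s4  s4 
(> = start, * = accepting)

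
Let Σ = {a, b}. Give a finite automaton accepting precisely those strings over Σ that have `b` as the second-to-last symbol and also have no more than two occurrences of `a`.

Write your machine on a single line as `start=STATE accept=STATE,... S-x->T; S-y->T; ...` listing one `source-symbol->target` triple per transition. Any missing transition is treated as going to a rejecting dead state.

Handle the two conditions separately and then intersect. One (7 states) tracks the last 2 symbols read; the other (4 states) tracks the count of `a`s, saturating at 3. Each combined state is a pair, one component from each; accept when both components accept.
With 15 states:
          a    b  
>  s0     s1   s2 
   s1     s3   s4 
   s2     s5   s6 
   s3     s7   s8 
   s4     s9  s10 
 * s5     s3   s4 
 * s6     s5   s6 
   s7     s7  s11 
   s8    s12  s13 
 * s9     s7   s8 
 * s10    s9  s10 
   s11   s12  s14 
   s12    s7  s11 
 * s13   s12  s13 
   s14   s12  s14 
(> = start, * = accepting)

start=s0; accept=s5,s6,s9,s10,s13; s0-a->s1; s0-b->s2; s1-a->s3; s1-b->s4; s2-a->s5; s2-b->s6; s3-a->s7; s3-b->s8; s4-a->s9; s4-b->s10; s5-a->s3; s5-b->s4; s6-a->s5; s6-b->s6; s7-a->s7; s7-b->s11; s8-a->s12; s8-b->s13; s9-a->s7; s9-b->s8; s10-a->s9; s10-b->s10; s11-a->s12; s11-b->s14; s12-a->s7; s12-b->s11; s13-a->s12; s13-b->s13; s14-a->s12; s14-b->s14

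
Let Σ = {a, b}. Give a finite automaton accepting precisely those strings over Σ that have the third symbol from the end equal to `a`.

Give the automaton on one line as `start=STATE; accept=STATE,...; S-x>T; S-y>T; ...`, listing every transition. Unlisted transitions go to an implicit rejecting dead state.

A DFA must remember the last 3 symbols (since which symbol is third-to-last isn't known until the input ends). Use one state per possible window of the last ≤3 symbols; accept from those whose window starts with `a`.
15 states suffice.
          a    b  
>  q0     q1   q2 
   q1     q3   q4 
   q2     q5   q6 
   q3     q7   q8 
   q4     q9  q10 
   q5    q11  q12 
   q6    q13  q14 
 * q7     q7   q8 
 * q8     q9  q10 
 * q9    q11  q12 
 * q10   q13  q14 
   q11    q7   q8 
   q12    q9  q10 
   q13   q11  q12 
   q14   q13  q14 
(> = start, * = accepting)

start=q0; accept=q7,q8,q9,q10; q0-a>q1; q0-b>q2; q1-a>q3; q1-b>q4; q2-a>q5; q2-b>q6; q3-a>q7; q3-b>q8; q4-a>q9; q4-b>q10; q5-a>q11; q5-b>q12; q6-a>q13; q6-b>q14; q7-a>q7; q7-b>q8; q8-a>q9; q8-b>q10; q9-a>q11; q9-b>q12; q10-a>q13; q10-b>q14; q11-a>q7; q11-b>q8; q12-a>q9; q12-b>q10; q13-a>q11; q13-b>q12; q14-a>q13; q14-b>q14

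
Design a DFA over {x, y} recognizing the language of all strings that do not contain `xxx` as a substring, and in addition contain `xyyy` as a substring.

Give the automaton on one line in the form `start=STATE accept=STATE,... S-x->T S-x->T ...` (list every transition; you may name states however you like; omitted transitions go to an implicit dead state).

Handle the two conditions separately and then intersect. The first has 4 states tracking partial matches of the forbidden pattern `xxx`; the second has 5 states tracking whether and how much of `xyyy` has been seen. A product state is a pair (one from each), accepting exactly when both do. Minimizing collapses redundant product states.
9 states suffice.
        x   y  
>  s0   s1  s0 
   s1   s2  s3 
   s2   s4  s3 
   s3   s1  s5 
   s4   s4  s4 
   s5   s1  s6 
 * s6   s7  s6 
 * s7   s8  s6 
 * s8   s4  s6 
(> = start, * = accepting)

start=s0 accept=s6,s7,s8 s0-x->s1 s0-y->s0 s1-x->s2 s1-y->s3 s2-x->s4 s2-y->s3 s3-x->s1 s3-y->s5 s4-x->s4 s4-y->s4 s5-x->s1 s5-y->s6 s6-x->s7 s6-y->s6 s7-x->s8 s7-y->s6 s8-x->s4 s8-y->s6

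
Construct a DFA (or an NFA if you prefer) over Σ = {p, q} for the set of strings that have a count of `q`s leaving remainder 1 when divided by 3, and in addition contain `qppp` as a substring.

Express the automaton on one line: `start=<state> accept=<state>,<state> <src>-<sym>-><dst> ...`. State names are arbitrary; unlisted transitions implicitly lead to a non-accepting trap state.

start=s0 accept=s7 s0-p->s0 s0-q->s1 s1-p->s2 s1-q->s3 s2-p->s4 s2-q->s3 s3-p->s5 s3-q->s6 s4-p->s7 s4-q->s3 s5-p->s8 s5-q->s6 s6-p->s9 s6-q->s1 s7-p->s7 s7-q->s10 s8-p->s10 s8-q->s6 s9-p->s11 s9-q->s1 s10-p->s10 s10-q->s12 s11-p->s12 s11-q->s1 s12-p->s12 s12-q->s7

Run two small machines in parallel and take their product. One (3 states) tracks the count of `q`s modulo 3; the other (5 states) tracks whether and how much of `qppp` has been seen. Each combined state is a pair, one component from each; accept when both components accept.
A 13-state machine:
          p    q  
>  s0     s0   s1 
   s1     s2   s3 
   s2     s4   s3 
   s3     s5   s6 
   s4     s7   s3 
   s5     s8   s6 
   s6     s9   s1 
 * s7     s7  s10 
   s8    s10   s6 
   s9    s11   s1 
   s10   s10  s12 
   s11   s12   s1 
   s12   s12   s7 
(> = start, * = accepting)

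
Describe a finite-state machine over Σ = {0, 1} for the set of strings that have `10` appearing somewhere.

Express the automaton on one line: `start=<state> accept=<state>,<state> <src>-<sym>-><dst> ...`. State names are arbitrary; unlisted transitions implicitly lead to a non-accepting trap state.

start=s0 accept=s2 s0-0->s0 s0-1->s1 s1-0->s2 s1-1->s1 s2-0->s2 s2-1->s2

Track how much of `10` has been matched so far: state s0 is no progress, s2 is the absorbing accept state reached once `10` has occurred. Intermediate states record partial matches; on a mismatch, fall back to the longest reusable overlap.
A 3-state machine:
        0   1  
>  s0   s0  s1 
   s1   s2  s1 
 * s2   s2  s2 
(> = start, * = accepting)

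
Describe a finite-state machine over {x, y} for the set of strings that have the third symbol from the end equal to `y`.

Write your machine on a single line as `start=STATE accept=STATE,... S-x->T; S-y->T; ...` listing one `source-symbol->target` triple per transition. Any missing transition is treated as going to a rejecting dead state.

start=q0; accept=q11,q12,q13,q14; q0-x->q1; q0-y->q2; q1-x->q3; q1-y->q4; q2-x->q5; q2-y->q6; q3-x->q7; q3-y->q8; q4-x->q9; q4-y->q10; q5-x->q11; q5-y->q12; q6-x->q13; q6-y->q14; q7-x->q7; q7-y->q8; q8-x->q9; q8-y->q10; q9-x->q11; q9-y->q12; q10-x->q13; q10-y->q14; q11-x->q7; q11-y->q8; q12-x->q9; q12-y->q10; q13-x->q11; q13-y->q12; q14-x->q13; q14-y->q14

A DFA must remember the last 3 symbols (since which symbol is third-to-last isn't known until the input ends). Use one state per possible window of the last ≤3 symbols; accept from those whose window starts with `y`.
A 15-state machine:
          x    y  
>  q0     q1   q2 
   q1     q3   q4 
   q2     q5   q6 
   q3     q7   q8 
   q4     q9  q10 
   q5    q11  q12 
   q6    q13  q14 
   q7     q7   q8 
   q8     q9  q10 
   q9    q11  q12 
   q10   q13  q14 
 * q11    q7   q8 
 * q12    q9  q10 
 * q13   q11  q12 
 * q14   q13  q14 
(> = start, * = accepting)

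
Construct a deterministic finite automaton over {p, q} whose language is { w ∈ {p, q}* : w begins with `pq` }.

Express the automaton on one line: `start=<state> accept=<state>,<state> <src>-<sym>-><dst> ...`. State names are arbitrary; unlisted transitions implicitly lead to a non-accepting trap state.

Walk along `pq` while the input agrees: from S0 take `p` to S1, and so on. Any deviation drops to the rejecting sink S3. Once S2 is reached the prefix is confirmed and every continuation is accepted.
With 4 states:
        p   q  
>  S0   S1  S3 
   S1   S3  S2 
 * S2   S2  S2 
   S3   S3  S3 
(> = start, * = accepting)

start=S0 accept=S2 S0-p->S1 S0-q->S3 S1-p->S3 S1-q->S2 S2-p->S2 S2-q->S2 S3-p->S3 S3-q->S3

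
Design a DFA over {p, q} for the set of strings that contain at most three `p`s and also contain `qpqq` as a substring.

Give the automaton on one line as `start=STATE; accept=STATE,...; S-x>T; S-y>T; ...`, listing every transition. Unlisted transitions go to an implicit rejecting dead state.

start=S0; accept=S12,S14,S15; S0-p>S1; S0-q>S2; S1-p>S3; S1-q>S4; S2-p>S5; S2-q>S2; S3-p>S6; S3-q>S7; S4-p>S8; S4-q>S4; S5-p>S3; S5-q>S9; S6-p>S6; S6-q>S6; S7-p>S10; S7-q>S7; S8-p>S6; S8-q>S11; S9-p>S8; S9-q>S12; S10-p>S6; S10-q>S13; S11-p>S10; S11-q>S14; S12-p>S14; S12-q>S12; S13-p>S6; S13-q>S15; S14-p>S15; S14-q>S14; S15-p>S6; S15-q>S15

Handle the two conditions separately and then intersect. One (5 states) tracks the count of `p`s, saturating at 4; the other (5 states) tracks whether and how much of `qpqq` has been seen. Each combined state is a pair, one component from each; accept when both components accept. Minimizing collapses redundant product states.
A 16-state machine:
          p    q  
>  S0     S1   S2 
   S1     S3   S4 
   S2     S5   S2 
   S3     S6   S7 
   S4     S8   S4 
   S5     S3   S9 
   S6     S6   S6 
   S7    S10   S7 
   S8     S6  S11 
   S9     S8  S12 
   S10    S6  S13 
   S11   S10  S14 
 * S12   S14  S12 
   S13    S6  S15 
 * S14   S15  S14 
 * S15    S6  S15 
(> = start, * = accepting)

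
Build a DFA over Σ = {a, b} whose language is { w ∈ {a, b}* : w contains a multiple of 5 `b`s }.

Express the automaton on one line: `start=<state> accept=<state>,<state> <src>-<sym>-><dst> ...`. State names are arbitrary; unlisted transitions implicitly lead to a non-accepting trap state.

start=s0 accept=s0 s0-a->s0 s0-b->s1 s1-a->s1 s1-b->s2 s2-a->s2 s2-b->s3 s3-a->s3 s3-b->s4 s4-a->s4 s4-b->s0

Keep the running count of `b`s modulo 5: each `b` advances along the cycle s0 → s1 → s2 → s3 → s4 → s0 while other symbols loop. Accept at s0.
A 5-state machine:
        a   b  
>* s0   s0  s1 
   s1   s1  s2 
   s2   s2  s3 
   s3   s3  s4 
   s4   s4  s0 
(> = start, * = accepting)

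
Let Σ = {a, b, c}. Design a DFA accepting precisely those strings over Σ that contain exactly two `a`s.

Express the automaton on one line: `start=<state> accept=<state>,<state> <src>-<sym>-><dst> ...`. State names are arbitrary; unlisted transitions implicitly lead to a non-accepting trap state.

Count `a`s, saturating at 3: states q0 through q2 mean 0 through 2 `a`s seen; q3 means more than 2. Each `a` increments (capped at q3); other symbols loop. Accept from {q2}.
With 4 states:
        a   b   c  
>  q0   q1  q0  q0 
   q1   q2  q1  q1 
 * q2   q3  q2  q2 
   q3   q3  q3  q3 
(> = start, * = accepting)

start=q0 accept=q2 q0-a->q1 q0-b->q0 q0-c->q0 q1-a->q2 q1-b->q1 q1-c->q1 q2-a->q3 q2-b->q2 q2-c->q2 q3-a->q3 q3-b->q3 q3-c->q3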